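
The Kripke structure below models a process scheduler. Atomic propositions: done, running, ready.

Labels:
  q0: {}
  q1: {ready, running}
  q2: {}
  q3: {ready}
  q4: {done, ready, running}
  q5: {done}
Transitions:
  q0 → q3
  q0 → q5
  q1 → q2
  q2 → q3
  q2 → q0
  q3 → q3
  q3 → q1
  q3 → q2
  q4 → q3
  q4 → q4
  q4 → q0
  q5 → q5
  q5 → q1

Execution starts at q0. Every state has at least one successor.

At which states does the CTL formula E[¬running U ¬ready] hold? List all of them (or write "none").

{q0, q2, q3, q5}

States satisfying ¬running: {q0, q2, q3, q5}.
States satisfying ¬ready: {q0, q2, q5}.
States satisfying E[¬running U ¬ready]: {q0, q2, q3, q5}.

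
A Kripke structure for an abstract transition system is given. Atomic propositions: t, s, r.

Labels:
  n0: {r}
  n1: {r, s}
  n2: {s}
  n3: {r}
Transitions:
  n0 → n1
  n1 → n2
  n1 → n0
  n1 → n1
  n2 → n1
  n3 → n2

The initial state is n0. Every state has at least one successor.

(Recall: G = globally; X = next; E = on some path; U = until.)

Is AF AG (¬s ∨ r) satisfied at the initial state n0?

States satisfying AG (¬s ∨ r): ∅.
States satisfying AF AG (¬s ∨ r): ∅.
There is a path from n0 along which AG (¬s ∨ r) never holds.
n0 ∉ Sat(AF AG (¬s ∨ r)).

Does not hold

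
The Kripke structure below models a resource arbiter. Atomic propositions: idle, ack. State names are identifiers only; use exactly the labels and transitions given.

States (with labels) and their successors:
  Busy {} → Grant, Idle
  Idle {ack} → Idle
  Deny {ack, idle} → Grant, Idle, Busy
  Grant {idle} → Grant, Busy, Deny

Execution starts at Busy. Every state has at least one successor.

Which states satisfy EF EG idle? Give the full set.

States satisfying EG idle: {Deny, Grant}.
States satisfying EF EG idle: {Busy, Deny, Grant}.

{Busy, Deny, Grant}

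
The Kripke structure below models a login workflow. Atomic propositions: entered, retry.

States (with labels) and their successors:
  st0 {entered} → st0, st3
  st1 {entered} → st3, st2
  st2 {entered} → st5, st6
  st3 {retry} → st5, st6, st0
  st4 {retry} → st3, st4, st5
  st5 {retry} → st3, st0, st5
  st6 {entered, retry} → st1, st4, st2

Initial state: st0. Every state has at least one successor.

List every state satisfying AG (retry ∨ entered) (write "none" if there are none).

States satisfying retry ∨ entered: {st0, st1, st2, st3, st4, st5, st6}.
States satisfying AG (retry ∨ entered): {st0, st1, st2, st3, st4, st5, st6}.

{st0, st1, st2, st3, st4, st5, st6}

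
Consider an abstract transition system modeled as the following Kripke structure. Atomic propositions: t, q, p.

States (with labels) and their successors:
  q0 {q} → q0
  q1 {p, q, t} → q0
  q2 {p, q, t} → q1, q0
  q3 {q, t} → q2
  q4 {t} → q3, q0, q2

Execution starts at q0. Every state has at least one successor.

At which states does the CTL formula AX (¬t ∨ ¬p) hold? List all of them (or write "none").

States satisfying ¬t ∨ ¬p: {q0, q3, q4}.
States satisfying AX (¬t ∨ ¬p): {q0, q1}.

{q0, q1}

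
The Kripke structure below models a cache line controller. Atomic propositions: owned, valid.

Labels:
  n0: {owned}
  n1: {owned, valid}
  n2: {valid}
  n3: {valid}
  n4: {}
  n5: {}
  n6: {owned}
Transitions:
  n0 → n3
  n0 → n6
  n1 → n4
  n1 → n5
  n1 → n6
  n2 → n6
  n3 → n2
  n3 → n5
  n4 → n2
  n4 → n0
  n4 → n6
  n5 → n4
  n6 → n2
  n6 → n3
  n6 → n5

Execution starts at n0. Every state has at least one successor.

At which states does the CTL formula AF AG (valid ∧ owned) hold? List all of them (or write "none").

States satisfying AG (valid ∧ owned): ∅.
States satisfying AF AG (valid ∧ owned): ∅.

none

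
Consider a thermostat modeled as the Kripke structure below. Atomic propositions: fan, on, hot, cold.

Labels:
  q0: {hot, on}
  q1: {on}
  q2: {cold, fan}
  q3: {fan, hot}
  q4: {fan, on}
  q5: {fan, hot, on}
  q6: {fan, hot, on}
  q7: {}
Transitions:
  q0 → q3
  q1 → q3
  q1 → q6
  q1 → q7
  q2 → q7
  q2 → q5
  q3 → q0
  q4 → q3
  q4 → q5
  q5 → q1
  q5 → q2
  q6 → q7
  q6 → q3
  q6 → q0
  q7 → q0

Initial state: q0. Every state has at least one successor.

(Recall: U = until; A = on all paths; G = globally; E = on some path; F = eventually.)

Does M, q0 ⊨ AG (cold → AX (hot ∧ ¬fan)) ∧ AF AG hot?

States satisfying cold → AX (hot ∧ ¬fan): {q0, q1, q3, q4, q5, q6, q7}.
States satisfying AG (cold → AX (hot ∧ ¬fan)): {q0, q1, q3, q6, q7}.
States satisfying AG hot: {q0, q3}.
States satisfying AF AG hot: {q0, q1, q3, q6, q7}.
States satisfying AG (cold → AX (hot ∧ ¬fan)) ∧ AF AG hot: {q0, q1, q3, q6, q7}.
q0 ∈ Sat(AG (cold → AX (hot ∧ ¬fan)) ∧ AF AG hot).

Satisfied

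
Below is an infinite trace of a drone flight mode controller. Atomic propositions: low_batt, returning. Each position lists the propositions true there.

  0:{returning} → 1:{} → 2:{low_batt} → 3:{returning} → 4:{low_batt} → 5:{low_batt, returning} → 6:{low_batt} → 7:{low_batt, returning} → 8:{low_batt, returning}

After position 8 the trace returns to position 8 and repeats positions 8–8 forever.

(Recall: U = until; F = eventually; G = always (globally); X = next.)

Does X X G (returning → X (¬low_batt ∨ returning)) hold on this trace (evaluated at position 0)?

The position after 0 is 1; X G (returning → X (¬low_batt ∨ returning)) is false there.

No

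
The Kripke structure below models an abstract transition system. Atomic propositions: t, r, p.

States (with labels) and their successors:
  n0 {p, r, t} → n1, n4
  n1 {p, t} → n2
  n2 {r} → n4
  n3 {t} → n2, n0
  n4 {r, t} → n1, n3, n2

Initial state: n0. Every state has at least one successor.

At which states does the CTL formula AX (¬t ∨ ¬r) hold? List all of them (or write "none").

States satisfying ¬t ∨ ¬r: {n1, n2, n3}.
States satisfying AX (¬t ∨ ¬r): {n1, n4}.

{n1, n4}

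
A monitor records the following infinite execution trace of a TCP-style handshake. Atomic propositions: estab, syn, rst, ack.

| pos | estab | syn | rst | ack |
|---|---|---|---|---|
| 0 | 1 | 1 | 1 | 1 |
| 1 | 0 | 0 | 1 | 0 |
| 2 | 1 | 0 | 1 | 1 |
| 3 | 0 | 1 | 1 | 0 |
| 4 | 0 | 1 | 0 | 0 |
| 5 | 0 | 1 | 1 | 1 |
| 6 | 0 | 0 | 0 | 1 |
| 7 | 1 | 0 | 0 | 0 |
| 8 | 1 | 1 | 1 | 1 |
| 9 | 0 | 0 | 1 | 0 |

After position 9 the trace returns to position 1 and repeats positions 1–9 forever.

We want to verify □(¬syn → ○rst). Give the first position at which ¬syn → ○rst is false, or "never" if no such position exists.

6

Check ¬syn → ○rst at each position in order: 0 ✓, 1 ✓, 2 ✓, 3 ✓, 4 ✓, 5 ✓.
At position 6 the labels are {ack} and the next position 7 has {estab}, so ¬syn → ○rst is false there. This is the first violation.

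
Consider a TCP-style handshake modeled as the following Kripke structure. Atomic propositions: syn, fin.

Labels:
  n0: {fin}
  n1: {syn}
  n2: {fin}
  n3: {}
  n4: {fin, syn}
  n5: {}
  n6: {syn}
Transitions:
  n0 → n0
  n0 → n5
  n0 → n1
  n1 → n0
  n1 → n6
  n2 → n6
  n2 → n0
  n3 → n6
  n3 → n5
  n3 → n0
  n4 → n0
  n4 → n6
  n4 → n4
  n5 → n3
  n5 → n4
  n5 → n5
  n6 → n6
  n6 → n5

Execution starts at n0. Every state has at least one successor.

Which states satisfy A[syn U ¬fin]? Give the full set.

States satisfying syn: {n1, n4, n6}.
States satisfying ¬fin: {n1, n3, n5, n6}.
States satisfying A[syn U ¬fin]: {n1, n3, n5, n6}.

{n1, n3, n5, n6}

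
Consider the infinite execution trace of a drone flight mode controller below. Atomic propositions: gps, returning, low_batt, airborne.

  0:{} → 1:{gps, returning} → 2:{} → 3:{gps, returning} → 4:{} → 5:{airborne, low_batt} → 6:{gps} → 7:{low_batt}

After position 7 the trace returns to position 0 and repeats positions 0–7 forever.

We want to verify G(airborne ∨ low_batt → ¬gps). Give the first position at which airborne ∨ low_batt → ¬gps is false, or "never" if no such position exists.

never

airborne ∨ low_batt → ¬gps holds at every position 0..7, and those are all the positions the trace ever visits, so the invariant G(airborne ∨ low_batt → ¬gps) is never violated.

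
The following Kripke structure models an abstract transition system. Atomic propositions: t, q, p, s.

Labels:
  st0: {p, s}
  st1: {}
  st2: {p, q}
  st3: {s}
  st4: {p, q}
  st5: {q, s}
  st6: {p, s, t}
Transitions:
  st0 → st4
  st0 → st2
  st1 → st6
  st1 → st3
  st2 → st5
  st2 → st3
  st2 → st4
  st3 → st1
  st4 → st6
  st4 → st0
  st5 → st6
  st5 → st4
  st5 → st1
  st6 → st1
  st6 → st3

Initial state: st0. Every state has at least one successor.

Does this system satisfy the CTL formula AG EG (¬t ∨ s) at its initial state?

States satisfying EG (¬t ∨ s): {st0, st1, st2, st3, st4, st5, st6}.
States satisfying AG EG (¬t ∨ s): {st0, st1, st2, st3, st4, st5, st6}.
Every state reachable from st0 satisfies EG (¬t ∨ s).
st0 ∈ Sat(AG EG (¬t ∨ s)).

Holds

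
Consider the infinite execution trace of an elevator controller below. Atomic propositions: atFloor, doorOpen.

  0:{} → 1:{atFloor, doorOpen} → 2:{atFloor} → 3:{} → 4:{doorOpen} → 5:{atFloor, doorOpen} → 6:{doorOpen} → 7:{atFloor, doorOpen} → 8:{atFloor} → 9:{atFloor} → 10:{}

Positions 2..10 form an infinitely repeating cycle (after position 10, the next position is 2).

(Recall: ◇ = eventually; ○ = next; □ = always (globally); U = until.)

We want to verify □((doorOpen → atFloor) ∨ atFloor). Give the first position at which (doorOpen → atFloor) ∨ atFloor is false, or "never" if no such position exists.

4

Check (doorOpen → atFloor) ∨ atFloor at each position in order: 0 ✓, 1 ✓, 2 ✓, 3 ✓.
At position 4 the labels are {doorOpen}, so (doorOpen → atFloor) ∨ atFloor is false there. This is the first violation.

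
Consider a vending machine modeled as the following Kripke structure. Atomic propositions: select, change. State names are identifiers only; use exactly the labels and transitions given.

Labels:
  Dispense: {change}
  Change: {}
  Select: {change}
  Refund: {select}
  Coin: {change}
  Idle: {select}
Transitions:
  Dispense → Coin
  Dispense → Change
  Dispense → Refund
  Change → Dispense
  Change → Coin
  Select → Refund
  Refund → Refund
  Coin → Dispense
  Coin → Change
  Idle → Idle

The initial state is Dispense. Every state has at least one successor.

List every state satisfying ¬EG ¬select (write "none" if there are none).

States satisfying ¬select: {Dispense, Change, Select, Coin}.
States satisfying EG ¬select: {Dispense, Change, Coin}.
States satisfying ¬EG ¬select: {Select, Refund, Idle}.

{Select, Refund, Idle}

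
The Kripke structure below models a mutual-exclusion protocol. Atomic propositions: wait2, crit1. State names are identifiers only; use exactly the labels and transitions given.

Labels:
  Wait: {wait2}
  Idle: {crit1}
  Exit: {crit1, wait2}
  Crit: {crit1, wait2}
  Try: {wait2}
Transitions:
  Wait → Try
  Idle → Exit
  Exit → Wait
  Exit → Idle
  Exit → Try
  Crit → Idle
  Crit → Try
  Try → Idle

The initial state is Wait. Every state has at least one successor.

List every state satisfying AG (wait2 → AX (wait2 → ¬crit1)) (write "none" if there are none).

{Wait, Idle, Exit, Crit, Try}

States satisfying wait2 → AX (wait2 → ¬crit1): {Wait, Idle, Exit, Crit, Try}.
States satisfying AG (wait2 → AX (wait2 → ¬crit1)): {Wait, Idle, Exit, Crit, Try}.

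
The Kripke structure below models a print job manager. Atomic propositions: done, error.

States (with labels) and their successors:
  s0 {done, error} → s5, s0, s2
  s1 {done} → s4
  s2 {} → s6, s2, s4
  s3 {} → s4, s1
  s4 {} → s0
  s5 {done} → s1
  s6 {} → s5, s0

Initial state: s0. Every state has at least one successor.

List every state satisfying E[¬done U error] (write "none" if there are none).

{s0, s2, s3, s4, s6}

States satisfying ¬done: {s2, s3, s4, s6}.
States satisfying error: {s0}.
States satisfying E[¬done U error]: {s0, s2, s3, s4, s6}.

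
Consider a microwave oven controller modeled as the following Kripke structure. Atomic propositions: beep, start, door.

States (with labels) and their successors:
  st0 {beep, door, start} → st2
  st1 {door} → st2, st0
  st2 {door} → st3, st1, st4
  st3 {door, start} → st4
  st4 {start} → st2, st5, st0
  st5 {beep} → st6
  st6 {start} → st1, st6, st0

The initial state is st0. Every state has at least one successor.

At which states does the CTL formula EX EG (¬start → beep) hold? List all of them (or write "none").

States satisfying EG (¬start → beep): {st3, st4, st5, st6}.
States satisfying EX EG (¬start → beep): {st2, st3, st4, st5, st6}.

{st2, st3, st4, st5, st6}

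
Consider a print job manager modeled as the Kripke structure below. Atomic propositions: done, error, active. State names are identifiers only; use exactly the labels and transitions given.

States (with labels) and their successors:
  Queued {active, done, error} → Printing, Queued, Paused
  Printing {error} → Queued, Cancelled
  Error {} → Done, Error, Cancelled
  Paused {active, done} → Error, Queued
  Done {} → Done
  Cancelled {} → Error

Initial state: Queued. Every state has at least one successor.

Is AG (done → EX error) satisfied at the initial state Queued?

States satisfying done → EX error: {Queued, Printing, Error, Paused, Done, Cancelled}.
States satisfying AG (done → EX error): {Queued, Printing, Error, Paused, Done, Cancelled}.
Every state reachable from Queued satisfies done → EX error.
Queued ∈ Sat(AG (done → EX error)).

Holds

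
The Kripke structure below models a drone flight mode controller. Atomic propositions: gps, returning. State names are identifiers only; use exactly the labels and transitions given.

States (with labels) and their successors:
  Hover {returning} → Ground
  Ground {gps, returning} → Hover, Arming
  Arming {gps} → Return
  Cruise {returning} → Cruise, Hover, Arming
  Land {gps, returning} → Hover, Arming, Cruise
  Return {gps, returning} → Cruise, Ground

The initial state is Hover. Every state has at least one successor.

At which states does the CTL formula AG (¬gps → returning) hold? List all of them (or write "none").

States satisfying ¬gps → returning: {Hover, Ground, Arming, Cruise, Land, Return}.
States satisfying AG (¬gps → returning): {Hover, Ground, Arming, Cruise, Land, Return}.

{Hover, Ground, Arming, Cruise, Land, Return}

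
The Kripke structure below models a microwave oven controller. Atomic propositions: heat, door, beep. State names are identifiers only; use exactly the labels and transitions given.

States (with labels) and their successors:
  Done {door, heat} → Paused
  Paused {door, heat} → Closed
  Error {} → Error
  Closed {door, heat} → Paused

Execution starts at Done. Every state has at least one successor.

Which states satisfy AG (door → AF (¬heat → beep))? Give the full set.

States satisfying door → AF (¬heat → beep): {Done, Paused, Error, Closed}.
States satisfying AG (door → AF (¬heat → beep)): {Done, Paused, Error, Closed}.

{Done, Paused, Error, Closed}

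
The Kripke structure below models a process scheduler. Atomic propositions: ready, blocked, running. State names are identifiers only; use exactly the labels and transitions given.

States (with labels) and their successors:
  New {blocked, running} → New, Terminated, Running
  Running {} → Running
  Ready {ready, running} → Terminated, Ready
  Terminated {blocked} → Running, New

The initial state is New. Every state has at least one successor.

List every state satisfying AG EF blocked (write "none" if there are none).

States satisfying EF blocked: {New, Ready, Terminated}.
States satisfying AG EF blocked: ∅.

none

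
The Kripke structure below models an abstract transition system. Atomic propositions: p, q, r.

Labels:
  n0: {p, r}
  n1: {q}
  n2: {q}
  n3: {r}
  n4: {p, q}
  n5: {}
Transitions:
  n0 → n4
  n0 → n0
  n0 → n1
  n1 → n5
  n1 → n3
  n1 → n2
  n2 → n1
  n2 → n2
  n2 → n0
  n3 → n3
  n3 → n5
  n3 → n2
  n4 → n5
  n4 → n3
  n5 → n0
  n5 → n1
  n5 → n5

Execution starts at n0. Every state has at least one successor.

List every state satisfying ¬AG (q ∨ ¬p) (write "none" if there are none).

States satisfying q ∨ ¬p: {n1, n2, n3, n4, n5}.
States satisfying AG (q ∨ ¬p): ∅.
States satisfying ¬AG (q ∨ ¬p): {n0, n1, n2, n3, n4, n5}.

{n0, n1, n2, n3, n4, n5}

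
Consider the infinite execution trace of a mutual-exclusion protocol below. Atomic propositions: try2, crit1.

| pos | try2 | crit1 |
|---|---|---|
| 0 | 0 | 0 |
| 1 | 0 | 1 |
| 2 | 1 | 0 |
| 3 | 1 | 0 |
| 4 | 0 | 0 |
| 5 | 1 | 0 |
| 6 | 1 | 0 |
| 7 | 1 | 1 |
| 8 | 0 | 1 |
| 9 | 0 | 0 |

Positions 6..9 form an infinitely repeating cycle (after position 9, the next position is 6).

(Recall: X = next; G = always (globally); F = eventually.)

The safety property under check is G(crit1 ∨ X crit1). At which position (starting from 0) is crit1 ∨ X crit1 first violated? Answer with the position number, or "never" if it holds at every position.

Check crit1 ∨ X crit1 at each position in order: 0 ✓, 1 ✓.
At position 2 the labels are {try2} and the next position 3 has {try2}, so crit1 ∨ X crit1 is false there. This is the first violation.

2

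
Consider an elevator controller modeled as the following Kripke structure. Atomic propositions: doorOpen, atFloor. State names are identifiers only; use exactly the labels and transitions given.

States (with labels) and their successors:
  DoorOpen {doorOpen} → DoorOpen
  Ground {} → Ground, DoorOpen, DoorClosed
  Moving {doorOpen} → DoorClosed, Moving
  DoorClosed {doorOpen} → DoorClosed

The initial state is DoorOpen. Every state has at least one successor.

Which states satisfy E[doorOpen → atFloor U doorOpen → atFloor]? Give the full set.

States satisfying doorOpen → atFloor: {Ground}.
States satisfying E[doorOpen → atFloor U doorOpen → atFloor]: {Ground}.

{Ground}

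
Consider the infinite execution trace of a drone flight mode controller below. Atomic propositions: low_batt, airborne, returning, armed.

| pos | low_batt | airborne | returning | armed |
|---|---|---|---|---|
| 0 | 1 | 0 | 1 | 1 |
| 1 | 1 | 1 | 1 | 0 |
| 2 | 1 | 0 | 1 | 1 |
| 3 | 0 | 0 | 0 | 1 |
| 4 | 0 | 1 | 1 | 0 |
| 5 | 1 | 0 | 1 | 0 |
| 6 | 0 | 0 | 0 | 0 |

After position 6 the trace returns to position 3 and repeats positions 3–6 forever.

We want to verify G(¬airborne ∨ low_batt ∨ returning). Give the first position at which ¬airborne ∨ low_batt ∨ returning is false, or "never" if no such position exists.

¬airborne ∨ low_batt ∨ returning holds at every position 0..6, and those are all the positions the trace ever visits, so the invariant G(¬airborne ∨ low_batt ∨ returning) is never violated.

never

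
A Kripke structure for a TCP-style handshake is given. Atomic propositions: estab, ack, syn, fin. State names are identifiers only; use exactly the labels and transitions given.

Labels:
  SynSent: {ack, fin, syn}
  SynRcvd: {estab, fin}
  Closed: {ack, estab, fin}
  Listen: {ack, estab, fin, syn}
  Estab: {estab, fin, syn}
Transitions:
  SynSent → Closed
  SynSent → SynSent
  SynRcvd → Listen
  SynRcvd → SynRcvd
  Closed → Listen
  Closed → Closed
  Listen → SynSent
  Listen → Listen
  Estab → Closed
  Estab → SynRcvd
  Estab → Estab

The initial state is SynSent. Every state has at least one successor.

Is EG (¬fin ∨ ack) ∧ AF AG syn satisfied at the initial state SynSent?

States satisfying ¬fin ∨ ack: {SynSent, Closed, Listen}.
States satisfying EG (¬fin ∨ ack): {SynSent, Closed, Listen}.
States satisfying AG syn: ∅.
States satisfying AF AG syn: ∅.
States satisfying EG (¬fin ∨ ack) ∧ AF AG syn: ∅.
SynSent ∉ Sat(EG (¬fin ∨ ack) ∧ AF AG syn).

Does not hold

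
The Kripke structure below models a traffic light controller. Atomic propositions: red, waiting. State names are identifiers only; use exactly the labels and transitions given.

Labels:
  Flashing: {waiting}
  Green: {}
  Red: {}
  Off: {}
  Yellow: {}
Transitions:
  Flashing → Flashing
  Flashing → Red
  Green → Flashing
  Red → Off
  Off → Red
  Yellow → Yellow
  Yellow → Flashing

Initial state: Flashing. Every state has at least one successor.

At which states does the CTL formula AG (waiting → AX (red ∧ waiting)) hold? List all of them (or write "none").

States satisfying waiting → AX (red ∧ waiting): {Green, Red, Off, Yellow}.
States satisfying AG (waiting → AX (red ∧ waiting)): {Red, Off}.

{Red, Off}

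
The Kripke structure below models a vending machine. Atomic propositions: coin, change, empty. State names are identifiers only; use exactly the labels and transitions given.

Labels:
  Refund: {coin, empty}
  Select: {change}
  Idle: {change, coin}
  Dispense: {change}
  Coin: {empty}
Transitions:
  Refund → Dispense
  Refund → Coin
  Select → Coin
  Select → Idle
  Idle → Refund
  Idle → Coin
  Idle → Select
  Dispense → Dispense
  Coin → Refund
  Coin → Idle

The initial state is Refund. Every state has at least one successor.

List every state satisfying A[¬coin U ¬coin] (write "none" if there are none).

{Select, Dispense, Coin}

States satisfying ¬coin: {Select, Dispense, Coin}.
States satisfying A[¬coin U ¬coin]: {Select, Dispense, Coin}.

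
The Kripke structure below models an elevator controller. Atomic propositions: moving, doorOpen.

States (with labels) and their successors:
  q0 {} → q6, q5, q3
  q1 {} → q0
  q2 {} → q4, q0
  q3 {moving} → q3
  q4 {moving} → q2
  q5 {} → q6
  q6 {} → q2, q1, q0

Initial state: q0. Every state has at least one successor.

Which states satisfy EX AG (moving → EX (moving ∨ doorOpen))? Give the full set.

{q0, q3}

States satisfying AG (moving → EX (moving ∨ doorOpen)): {q3}.
States satisfying EX AG (moving → EX (moving ∨ doorOpen)): {q0, q3}.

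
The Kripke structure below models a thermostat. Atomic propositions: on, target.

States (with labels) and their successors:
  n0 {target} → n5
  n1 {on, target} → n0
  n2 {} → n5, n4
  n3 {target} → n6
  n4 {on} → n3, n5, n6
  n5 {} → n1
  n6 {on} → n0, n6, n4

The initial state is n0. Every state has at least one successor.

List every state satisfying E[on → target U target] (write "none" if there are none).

States satisfying on → target: {n0, n1, n2, n3, n5}.
States satisfying target: {n0, n1, n3}.
States satisfying E[on → target U target]: {n0, n1, n2, n3, n5}.

{n0, n1, n2, n3, n5}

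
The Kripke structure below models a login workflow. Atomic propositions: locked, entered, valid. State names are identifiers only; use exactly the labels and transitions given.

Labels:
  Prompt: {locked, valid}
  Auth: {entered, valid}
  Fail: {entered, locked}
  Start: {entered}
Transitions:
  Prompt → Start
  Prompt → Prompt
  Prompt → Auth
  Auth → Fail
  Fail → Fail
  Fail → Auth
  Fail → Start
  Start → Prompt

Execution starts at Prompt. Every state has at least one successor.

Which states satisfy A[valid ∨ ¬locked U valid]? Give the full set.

States satisfying valid ∨ ¬locked: {Prompt, Auth, Start}.
States satisfying valid: {Prompt, Auth}.
States satisfying A[valid ∨ ¬locked U valid]: {Prompt, Auth, Start}.

{Prompt, Auth, Start}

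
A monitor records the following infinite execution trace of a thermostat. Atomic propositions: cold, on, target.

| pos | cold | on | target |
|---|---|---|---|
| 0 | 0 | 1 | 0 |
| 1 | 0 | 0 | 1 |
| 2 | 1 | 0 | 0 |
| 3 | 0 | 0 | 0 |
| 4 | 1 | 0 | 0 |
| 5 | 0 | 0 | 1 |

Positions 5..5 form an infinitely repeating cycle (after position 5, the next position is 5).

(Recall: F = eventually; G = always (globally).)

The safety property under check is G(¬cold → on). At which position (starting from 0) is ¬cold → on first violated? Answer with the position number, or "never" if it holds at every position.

Check ¬cold → on at each position in order: 0 ✓.
At position 1 the labels are {target}, so ¬cold → on is false there. This is the first violation.

1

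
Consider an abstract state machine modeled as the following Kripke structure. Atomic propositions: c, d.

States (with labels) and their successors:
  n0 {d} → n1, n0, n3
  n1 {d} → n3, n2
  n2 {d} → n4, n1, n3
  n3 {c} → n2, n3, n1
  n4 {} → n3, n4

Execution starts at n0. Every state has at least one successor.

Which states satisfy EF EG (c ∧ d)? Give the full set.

none

States satisfying EG (c ∧ d): ∅.
States satisfying EF EG (c ∧ d): ∅.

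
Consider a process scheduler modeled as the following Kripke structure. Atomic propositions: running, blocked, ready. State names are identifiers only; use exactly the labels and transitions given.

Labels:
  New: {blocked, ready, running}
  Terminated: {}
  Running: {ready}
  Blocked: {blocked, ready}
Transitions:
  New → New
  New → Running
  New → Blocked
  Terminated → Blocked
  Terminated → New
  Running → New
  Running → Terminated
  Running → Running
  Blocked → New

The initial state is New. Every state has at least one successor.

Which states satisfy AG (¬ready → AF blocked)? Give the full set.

{New, Terminated, Running, Blocked}

States satisfying ¬ready → AF blocked: {New, Terminated, Running, Blocked}.
States satisfying AG (¬ready → AF blocked): {New, Terminated, Running, Blocked}.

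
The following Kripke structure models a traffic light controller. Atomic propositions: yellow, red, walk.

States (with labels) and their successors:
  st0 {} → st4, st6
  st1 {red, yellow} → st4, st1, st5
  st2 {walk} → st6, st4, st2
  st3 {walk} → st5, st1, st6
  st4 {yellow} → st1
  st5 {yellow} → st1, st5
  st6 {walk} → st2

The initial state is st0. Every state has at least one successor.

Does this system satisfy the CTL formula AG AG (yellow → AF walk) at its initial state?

States satisfying AG (yellow → AF walk): ∅.
States satisfying AG AG (yellow → AF walk): ∅.
st0 is reachable from st0 and violates AG (yellow → AF walk), so AG fails at st0.
st0 ∉ Sat(AG AG (yellow → AF walk)).

Does not hold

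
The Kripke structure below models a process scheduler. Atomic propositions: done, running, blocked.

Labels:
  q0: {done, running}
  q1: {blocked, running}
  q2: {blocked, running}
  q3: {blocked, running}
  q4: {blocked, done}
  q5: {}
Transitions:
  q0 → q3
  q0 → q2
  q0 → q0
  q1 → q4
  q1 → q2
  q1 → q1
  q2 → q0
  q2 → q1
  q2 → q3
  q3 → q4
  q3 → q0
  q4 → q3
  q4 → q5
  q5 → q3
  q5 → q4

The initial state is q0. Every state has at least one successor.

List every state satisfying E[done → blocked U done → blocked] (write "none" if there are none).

{q1, q2, q3, q4, q5}

States satisfying done → blocked: {q1, q2, q3, q4, q5}.
States satisfying E[done → blocked U done → blocked]: {q1, q2, q3, q4, q5}.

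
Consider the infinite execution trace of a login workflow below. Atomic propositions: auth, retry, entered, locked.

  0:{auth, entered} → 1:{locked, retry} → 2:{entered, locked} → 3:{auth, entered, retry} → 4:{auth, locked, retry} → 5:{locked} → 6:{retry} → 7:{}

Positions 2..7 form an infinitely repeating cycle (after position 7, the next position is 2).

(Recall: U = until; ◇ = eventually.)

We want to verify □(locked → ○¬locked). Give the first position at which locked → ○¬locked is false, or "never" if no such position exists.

Check locked → ○¬locked at each position in order: 0 ✓.
At position 1 the labels are {locked, retry} and the next position 2 has {entered, locked}, so locked → ○¬locked is false there. This is the first violation.

1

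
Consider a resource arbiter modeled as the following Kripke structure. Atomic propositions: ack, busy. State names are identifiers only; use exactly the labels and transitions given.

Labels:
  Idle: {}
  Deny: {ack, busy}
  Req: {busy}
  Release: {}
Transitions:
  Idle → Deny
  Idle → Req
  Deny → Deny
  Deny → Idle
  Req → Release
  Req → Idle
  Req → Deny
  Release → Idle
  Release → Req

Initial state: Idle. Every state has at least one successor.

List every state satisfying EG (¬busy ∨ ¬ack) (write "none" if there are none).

States satisfying ¬busy ∨ ¬ack: {Idle, Req, Release}.
States satisfying EG (¬busy ∨ ¬ack): {Idle, Req, Release}.

{Idle, Req, Release}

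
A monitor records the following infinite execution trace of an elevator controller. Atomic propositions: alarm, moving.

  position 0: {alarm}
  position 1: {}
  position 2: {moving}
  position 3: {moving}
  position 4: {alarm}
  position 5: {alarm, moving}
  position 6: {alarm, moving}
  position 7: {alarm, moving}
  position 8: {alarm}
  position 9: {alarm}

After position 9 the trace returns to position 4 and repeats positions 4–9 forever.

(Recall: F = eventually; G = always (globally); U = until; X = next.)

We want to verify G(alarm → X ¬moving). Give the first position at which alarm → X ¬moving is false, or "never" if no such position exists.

4

Check alarm → X ¬moving at each position in order: 0 ✓, 1 ✓, 2 ✓, 3 ✓.
At position 4 the labels are {alarm} and the next position 5 has {alarm, moving}, so alarm → X ¬moving is false there. This is the first violation.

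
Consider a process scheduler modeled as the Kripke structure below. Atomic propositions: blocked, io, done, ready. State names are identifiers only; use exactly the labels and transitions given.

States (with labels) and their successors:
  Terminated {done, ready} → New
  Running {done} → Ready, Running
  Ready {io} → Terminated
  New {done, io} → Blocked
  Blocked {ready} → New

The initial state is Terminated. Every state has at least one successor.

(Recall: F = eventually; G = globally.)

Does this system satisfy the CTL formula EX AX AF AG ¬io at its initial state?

No

States satisfying AX AF AG ¬io: ∅.
States satisfying EX AX AF AG ¬io: ∅.
No suitable path/successor from Terminated witnesses the formula.
Terminated ∉ Sat(EX AX AF AG ¬io).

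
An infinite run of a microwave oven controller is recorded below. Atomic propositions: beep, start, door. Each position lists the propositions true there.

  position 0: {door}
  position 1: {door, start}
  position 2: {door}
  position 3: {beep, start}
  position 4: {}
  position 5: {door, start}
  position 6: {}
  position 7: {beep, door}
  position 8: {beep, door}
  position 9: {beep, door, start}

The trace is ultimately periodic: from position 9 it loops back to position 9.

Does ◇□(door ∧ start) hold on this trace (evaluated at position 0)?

□(door ∧ start) holds at position 9, which is reachable from 0, so ◇□(door ∧ start) holds.

Holds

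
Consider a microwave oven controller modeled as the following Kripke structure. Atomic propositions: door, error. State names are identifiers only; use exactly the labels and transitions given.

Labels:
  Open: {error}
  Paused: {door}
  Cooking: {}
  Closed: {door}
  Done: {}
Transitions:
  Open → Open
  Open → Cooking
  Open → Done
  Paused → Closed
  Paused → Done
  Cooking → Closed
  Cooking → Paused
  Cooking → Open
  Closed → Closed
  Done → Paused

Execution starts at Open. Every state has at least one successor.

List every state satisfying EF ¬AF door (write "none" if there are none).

{Open, Cooking}

States satisfying ¬AF door: {Open, Cooking}.
States satisfying EF ¬AF door: {Open, Cooking}.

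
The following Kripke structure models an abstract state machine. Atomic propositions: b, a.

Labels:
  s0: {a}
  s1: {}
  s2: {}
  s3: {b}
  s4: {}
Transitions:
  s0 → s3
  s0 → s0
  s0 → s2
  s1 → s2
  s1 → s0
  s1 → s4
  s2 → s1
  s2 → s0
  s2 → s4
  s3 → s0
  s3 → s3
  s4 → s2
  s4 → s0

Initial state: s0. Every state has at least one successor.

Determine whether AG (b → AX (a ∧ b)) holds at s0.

States satisfying b → AX (a ∧ b): {s0, s1, s2, s4}.
States satisfying AG (b → AX (a ∧ b)): ∅.
s3 is reachable from s0 and violates b → AX (a ∧ b), so AG fails at s0.
s0 ∉ Sat(AG (b → AX (a ∧ b))).

Does not hold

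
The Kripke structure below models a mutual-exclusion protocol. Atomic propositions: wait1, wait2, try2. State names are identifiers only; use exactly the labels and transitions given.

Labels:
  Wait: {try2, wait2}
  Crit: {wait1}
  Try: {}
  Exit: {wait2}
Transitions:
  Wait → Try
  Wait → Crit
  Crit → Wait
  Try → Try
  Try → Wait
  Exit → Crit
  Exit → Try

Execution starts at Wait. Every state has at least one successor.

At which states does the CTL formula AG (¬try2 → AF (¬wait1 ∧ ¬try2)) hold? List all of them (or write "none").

States satisfying ¬try2 → AF (¬wait1 ∧ ¬try2): {Wait, Try, Exit}.
States satisfying AG (¬try2 → AF (¬wait1 ∧ ¬try2)): ∅.

none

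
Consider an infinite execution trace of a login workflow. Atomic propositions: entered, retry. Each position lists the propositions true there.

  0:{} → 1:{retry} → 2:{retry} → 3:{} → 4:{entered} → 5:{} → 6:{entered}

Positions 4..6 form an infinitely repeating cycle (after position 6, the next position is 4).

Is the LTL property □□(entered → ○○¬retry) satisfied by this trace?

Satisfied

□(entered → ○○¬retry) holds at every position 0..6, and those are all positions ever visited, so □□(entered → ○○¬retry) holds.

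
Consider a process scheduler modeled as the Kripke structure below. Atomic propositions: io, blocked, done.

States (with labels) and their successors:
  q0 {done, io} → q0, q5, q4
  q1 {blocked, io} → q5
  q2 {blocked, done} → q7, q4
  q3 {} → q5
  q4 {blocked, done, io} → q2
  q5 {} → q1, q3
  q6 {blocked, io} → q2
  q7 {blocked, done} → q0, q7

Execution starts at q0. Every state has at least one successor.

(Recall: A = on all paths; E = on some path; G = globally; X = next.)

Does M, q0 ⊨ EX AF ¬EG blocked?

Yes

States satisfying AF ¬EG blocked: {q0, q1, q3, q5}.
States satisfying EX AF ¬EG blocked: {q0, q1, q3, q5, q7}.
q0 ∈ Sat(EX AF ¬EG blocked).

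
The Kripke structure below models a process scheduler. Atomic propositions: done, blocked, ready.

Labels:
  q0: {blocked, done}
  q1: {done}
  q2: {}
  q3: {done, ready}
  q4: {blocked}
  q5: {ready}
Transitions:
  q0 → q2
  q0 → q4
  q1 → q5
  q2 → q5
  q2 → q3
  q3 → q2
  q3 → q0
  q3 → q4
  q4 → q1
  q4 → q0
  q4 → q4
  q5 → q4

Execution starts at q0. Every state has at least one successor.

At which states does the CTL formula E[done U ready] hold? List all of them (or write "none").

{q1, q3, q5}

States satisfying done: {q0, q1, q3}.
States satisfying ready: {q3, q5}.
States satisfying E[done U ready]: {q1, q3, q5}.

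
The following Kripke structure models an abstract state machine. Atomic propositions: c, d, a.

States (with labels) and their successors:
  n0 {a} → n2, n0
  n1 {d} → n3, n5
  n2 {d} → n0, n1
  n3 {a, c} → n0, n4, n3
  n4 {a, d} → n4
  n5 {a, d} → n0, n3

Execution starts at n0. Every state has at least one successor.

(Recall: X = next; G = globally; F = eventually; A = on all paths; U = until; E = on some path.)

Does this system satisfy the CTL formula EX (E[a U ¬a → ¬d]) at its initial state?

Holds

States satisfying E[a U ¬a → ¬d]: {n0, n3, n4, n5}.
States satisfying EX (E[a U ¬a → ¬d]): {n0, n1, n2, n3, n4, n5}.
n0 ∈ Sat(EX (E[a U ¬a → ¬d])).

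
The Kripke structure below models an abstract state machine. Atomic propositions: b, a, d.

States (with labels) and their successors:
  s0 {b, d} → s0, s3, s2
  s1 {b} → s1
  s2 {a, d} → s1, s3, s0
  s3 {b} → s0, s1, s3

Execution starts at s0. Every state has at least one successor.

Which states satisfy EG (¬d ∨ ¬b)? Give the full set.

States satisfying ¬d ∨ ¬b: {s1, s2, s3}.
States satisfying EG (¬d ∨ ¬b): {s1, s2, s3}.

{s1, s2, s3}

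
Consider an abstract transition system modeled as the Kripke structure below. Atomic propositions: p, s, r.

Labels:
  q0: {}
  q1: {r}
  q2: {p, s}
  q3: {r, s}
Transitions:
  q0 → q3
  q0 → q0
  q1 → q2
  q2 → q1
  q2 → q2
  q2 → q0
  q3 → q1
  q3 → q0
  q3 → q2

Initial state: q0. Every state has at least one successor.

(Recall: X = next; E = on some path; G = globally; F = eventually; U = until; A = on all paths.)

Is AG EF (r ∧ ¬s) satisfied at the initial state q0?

Satisfied

States satisfying EF (r ∧ ¬s): {q0, q1, q2, q3}.
States satisfying AG EF (r ∧ ¬s): {q0, q1, q2, q3}.
Every state reachable from q0 satisfies EF (r ∧ ¬s).
q0 ∈ Sat(AG EF (r ∧ ¬s)).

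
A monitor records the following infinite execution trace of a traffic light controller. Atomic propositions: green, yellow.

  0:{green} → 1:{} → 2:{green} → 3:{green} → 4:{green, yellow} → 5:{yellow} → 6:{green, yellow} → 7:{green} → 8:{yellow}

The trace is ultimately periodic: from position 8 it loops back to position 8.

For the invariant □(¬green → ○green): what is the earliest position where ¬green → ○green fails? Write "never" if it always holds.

Check ¬green → ○green at each position in order: 0 ✓, 1 ✓, 2 ✓, 3 ✓, 4 ✓, 5 ✓, 6 ✓, 7 ✓.
At position 8 the labels are {yellow} and the next position 8 has {yellow}, so ¬green → ○green is false there. This is the first violation.

8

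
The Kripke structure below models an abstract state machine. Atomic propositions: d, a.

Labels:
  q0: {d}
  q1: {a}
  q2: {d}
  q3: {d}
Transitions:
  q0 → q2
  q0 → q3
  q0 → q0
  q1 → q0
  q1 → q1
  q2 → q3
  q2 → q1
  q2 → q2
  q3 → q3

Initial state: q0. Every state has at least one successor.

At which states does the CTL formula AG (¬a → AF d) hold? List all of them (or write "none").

States satisfying ¬a → AF d: {q0, q1, q2, q3}.
States satisfying AG (¬a → AF d): {q0, q1, q2, q3}.

{q0, q1, q2, q3}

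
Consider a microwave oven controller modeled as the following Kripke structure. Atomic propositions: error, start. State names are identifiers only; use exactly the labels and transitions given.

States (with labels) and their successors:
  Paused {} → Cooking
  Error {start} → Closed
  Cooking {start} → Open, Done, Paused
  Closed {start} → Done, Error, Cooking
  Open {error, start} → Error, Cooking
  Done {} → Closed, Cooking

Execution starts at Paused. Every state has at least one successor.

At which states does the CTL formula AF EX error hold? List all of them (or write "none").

States satisfying EX error: {Cooking}.
States satisfying AF EX error: {Paused, Cooking}.

{Paused, Cooking}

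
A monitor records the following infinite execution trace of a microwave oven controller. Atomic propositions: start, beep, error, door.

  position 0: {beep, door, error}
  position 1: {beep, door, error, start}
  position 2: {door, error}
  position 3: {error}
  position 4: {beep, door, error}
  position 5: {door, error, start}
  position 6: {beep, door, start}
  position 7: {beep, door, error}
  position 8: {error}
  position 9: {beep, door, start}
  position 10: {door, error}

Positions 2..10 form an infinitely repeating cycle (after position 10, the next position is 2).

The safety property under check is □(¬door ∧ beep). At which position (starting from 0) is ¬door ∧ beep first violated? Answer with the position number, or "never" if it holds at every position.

At position 0 the labels are {beep, door, error}, so ¬door ∧ beep is false there. This is the first violation.

0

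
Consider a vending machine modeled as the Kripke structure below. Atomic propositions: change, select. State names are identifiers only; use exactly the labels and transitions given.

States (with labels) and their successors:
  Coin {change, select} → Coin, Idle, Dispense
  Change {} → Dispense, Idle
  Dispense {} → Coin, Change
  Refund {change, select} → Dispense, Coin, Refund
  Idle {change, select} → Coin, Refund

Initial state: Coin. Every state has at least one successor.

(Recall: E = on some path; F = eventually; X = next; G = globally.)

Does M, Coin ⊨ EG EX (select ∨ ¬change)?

States satisfying EX (select ∨ ¬change): {Coin, Change, Dispense, Refund, Idle}.
States satisfying EG EX (select ∨ ¬change): {Coin, Change, Dispense, Refund, Idle}.
Coin ∈ Sat(EG EX (select ∨ ¬change)).

Holds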